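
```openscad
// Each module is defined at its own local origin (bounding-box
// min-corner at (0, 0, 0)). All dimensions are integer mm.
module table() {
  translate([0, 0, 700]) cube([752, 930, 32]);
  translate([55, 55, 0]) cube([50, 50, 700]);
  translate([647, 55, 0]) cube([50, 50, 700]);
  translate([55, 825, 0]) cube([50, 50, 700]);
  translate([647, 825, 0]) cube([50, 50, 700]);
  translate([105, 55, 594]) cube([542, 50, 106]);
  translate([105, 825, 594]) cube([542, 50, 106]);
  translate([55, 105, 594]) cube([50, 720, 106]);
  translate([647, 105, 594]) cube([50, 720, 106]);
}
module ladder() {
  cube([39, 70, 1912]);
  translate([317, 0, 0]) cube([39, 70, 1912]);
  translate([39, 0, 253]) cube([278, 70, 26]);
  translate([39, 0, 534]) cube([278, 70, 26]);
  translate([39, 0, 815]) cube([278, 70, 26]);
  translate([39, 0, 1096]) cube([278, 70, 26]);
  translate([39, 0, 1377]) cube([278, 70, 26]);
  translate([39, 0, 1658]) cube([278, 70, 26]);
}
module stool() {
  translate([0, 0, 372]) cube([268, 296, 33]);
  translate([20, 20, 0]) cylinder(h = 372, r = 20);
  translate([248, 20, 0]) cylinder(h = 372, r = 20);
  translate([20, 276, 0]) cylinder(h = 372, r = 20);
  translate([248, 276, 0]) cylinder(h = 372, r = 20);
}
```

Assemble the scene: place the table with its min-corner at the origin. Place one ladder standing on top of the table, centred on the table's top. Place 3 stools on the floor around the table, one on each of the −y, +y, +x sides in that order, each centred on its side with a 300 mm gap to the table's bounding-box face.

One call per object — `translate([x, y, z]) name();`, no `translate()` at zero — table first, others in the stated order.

table();
translate([198, 430, 732]) ladder();
translate([242, -596, 0]) stool();
translate([242, 1230, 0]) stool();
translate([1052, 317, 0]) stool();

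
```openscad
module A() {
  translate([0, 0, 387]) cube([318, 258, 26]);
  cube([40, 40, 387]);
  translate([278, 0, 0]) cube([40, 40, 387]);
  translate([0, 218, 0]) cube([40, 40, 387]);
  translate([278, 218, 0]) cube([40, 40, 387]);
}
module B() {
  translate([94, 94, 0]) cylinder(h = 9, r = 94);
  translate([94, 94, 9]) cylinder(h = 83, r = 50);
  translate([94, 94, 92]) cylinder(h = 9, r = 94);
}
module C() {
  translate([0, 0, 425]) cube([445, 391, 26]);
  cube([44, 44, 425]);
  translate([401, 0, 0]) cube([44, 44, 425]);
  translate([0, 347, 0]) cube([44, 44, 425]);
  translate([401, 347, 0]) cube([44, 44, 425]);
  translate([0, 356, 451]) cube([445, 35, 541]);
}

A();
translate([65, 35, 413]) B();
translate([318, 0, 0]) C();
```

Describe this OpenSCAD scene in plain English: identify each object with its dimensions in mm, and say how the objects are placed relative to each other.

A is a simple wooden stool: a rectangular seat 318 mm (x) by 258 mm (y), 26 mm thick, top face at z = 413 mm, on four square legs, each 40×40 mm in cross-section. The legs rest on z = 0, each flush with a corner of the seat.

B is a spool: two coaxial disc flanges of radius 94 mm and thickness 9 mm, joined by a core cylinder of radius 50 mm and height 83 mm. The lower flange rests on z = 0 and the three cylinders share a vertical axis.

C is a chair. The seat is a 445×391×26 mm slab with its top at z = 451 mm, on four 44×44 mm corner legs (flush with the seat edges, standing on z = 0). A flat backrest 35 mm thick, 541 mm tall, spans the full seat width and rises from the seat top along its +y edge, rear face flush with the rear of the seat.

The spool is on top of the stool, centred. The chair is against the stool's +x side, with their −y faces flush.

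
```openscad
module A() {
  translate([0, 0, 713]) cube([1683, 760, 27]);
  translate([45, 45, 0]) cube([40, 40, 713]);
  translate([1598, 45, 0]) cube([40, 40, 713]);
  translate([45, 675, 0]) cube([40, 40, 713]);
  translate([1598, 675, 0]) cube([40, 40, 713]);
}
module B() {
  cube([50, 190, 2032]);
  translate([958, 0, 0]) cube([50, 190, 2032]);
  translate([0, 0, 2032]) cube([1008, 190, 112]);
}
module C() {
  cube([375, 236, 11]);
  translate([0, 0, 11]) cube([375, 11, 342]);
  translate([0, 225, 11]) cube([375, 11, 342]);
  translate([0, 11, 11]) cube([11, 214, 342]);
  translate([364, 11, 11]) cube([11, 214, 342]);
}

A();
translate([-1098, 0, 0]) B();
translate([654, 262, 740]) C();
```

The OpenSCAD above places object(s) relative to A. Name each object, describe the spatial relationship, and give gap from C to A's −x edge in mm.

The open box's min-x is at 654; the table's min-x is 0; gap = 654 mm.

A is a table. B is a door frame. C is an open box. The door frame is on the floor beside the table on its −x side. The open box is on top of the table, centred. The gap from the open box to the table's −x edge is 654 mm.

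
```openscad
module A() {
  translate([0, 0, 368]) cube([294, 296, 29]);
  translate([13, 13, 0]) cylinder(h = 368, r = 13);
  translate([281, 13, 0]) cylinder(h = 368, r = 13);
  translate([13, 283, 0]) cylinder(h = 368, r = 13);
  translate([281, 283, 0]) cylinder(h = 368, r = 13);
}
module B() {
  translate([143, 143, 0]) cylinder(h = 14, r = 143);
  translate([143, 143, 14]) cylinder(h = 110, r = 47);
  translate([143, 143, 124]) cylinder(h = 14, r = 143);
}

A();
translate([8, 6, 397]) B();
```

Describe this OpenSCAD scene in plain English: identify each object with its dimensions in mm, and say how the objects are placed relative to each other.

A is a four-legged stool. The seat is a 294×296×29 mm slab whose top surface is at z = 397 mm; four round legs, each 26 mm in diameter, run from the floor (z = 0) to the underside of the seat, each leg's axis is inset half a diameter from the nearest pair of seat edges (so the leg's bounding box is flush with the corner).

B is a spool: two coaxial disc flanges of radius 143 mm and thickness 14 mm, joined by a core cylinder of radius 47 mm and height 110 mm. The lower flange rests on z = 0 and the three cylinders share a vertical axis.

The spool is on top of the stool.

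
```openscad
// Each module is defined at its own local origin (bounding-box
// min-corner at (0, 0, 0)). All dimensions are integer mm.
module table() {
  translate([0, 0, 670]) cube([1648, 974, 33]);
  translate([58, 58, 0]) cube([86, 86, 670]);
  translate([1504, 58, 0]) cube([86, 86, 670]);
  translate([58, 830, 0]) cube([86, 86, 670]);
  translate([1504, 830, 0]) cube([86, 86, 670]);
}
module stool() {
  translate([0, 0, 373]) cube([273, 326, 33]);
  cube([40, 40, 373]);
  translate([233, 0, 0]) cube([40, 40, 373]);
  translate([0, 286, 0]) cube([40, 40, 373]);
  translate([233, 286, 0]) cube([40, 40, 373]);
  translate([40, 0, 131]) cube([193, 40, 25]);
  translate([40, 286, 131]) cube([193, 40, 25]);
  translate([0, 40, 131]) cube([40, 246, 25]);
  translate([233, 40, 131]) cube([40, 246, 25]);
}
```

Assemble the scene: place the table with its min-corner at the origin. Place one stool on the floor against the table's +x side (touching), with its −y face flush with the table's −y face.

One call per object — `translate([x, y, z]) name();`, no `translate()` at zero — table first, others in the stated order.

table();
translate([1648, 0, 0]) stool();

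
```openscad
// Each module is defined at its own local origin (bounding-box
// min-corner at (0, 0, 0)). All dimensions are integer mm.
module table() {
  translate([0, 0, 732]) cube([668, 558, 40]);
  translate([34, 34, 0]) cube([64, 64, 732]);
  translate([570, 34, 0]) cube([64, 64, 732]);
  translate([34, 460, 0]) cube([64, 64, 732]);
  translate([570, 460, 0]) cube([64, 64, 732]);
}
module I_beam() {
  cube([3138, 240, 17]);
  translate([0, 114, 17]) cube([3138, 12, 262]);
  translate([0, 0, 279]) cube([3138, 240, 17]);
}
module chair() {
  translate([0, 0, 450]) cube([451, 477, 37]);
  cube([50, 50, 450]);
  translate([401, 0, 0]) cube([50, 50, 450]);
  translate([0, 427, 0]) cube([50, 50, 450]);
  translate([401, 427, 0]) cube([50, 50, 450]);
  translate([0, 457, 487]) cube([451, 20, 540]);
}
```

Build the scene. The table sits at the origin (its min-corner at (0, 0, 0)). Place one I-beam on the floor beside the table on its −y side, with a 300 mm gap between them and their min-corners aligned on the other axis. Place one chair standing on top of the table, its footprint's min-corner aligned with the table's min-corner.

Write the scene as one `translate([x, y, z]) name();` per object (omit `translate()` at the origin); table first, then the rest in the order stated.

table();
translate([0, -540, 0]) I_beam();
translate([0, 0, 772]) chair();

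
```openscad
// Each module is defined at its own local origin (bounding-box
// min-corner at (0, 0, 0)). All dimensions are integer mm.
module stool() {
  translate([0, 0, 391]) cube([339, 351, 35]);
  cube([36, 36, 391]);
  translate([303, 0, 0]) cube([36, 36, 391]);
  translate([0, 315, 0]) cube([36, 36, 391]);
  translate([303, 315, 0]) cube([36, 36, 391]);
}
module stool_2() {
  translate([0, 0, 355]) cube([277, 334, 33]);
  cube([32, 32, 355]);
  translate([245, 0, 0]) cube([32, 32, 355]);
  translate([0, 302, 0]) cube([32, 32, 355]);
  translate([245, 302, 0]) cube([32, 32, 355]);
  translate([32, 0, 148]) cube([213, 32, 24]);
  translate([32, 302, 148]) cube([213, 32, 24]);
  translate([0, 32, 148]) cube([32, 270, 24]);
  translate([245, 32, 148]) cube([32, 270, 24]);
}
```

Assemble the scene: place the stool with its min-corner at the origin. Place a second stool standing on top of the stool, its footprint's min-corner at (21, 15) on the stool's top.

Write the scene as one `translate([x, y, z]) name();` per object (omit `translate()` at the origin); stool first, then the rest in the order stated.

stool();
translate([21, 15, 426]) stool_2();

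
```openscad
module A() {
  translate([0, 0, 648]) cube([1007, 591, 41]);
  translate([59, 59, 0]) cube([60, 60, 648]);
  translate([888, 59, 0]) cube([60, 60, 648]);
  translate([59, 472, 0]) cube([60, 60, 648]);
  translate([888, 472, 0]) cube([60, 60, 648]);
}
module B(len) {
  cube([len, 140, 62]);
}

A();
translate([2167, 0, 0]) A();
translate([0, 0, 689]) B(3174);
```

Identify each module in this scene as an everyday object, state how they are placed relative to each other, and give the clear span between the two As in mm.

A is a table. B is a beam. A beam spans the tops of two tables. The clear span between the two tables is 1160 mm.

Second table starts at x = 2167; first ends at x = 1007; clear span = 2167 − 1007 = 1160 mm.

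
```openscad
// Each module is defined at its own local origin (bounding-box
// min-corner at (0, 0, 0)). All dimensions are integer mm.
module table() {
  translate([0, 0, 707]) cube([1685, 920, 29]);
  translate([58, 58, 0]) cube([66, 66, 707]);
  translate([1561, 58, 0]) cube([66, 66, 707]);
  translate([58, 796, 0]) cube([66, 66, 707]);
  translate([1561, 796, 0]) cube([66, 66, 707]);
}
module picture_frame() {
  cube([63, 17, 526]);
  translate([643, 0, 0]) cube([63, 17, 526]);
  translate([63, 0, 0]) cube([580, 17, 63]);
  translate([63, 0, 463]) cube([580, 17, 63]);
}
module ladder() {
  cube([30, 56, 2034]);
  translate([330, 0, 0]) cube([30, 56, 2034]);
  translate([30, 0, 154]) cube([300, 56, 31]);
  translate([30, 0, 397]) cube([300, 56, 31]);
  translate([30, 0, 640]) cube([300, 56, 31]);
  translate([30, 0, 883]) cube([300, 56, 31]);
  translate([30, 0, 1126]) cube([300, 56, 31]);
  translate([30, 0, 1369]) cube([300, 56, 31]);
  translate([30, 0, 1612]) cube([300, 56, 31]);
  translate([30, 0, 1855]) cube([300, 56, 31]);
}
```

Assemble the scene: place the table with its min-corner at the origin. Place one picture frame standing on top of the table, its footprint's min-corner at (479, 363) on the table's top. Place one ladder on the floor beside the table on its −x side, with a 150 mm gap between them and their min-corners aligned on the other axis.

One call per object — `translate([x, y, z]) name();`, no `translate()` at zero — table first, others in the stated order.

table();
translate([479, 363, 736]) picture_frame();
translate([-510, 0, 0]) ladder();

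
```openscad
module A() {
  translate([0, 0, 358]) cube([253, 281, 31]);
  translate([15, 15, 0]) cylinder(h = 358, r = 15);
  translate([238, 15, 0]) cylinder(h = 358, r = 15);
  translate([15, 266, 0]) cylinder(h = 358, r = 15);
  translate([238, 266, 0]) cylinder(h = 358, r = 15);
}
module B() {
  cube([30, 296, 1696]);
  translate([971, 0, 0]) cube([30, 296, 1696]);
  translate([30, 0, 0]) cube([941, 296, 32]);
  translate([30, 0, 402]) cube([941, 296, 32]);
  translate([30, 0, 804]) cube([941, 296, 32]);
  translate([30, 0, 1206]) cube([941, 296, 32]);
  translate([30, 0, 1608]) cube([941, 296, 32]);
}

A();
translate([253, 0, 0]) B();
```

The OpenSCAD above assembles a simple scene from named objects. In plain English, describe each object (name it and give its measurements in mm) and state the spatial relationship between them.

A is a four-legged stool. The seat is 253×281 mm, 31 mm thick, top at z = 389 mm. It stands on four round legs, each 30 mm in diameter, from z = 0 to the seat underside, each leg's axis is inset half a diameter from the nearest pair of seat edges (so the leg's bounding box is flush with the corner).

B is an open bookshelf. Two side panels, each 30 mm thick, 296 mm deep and 1696 mm tall, stand 1001 mm apart (outside-to-outside). Between them sit 5 shelves, each 32 mm thick and 296 mm deep, spanning the full gap between the sides. The bottom shelf rests on the floor (its underside at z = 0) and the clear gap between one shelf's top and the next shelf's underside is 370 mm.

The bookshelf is against the stool's +x side, with their −y faces flush.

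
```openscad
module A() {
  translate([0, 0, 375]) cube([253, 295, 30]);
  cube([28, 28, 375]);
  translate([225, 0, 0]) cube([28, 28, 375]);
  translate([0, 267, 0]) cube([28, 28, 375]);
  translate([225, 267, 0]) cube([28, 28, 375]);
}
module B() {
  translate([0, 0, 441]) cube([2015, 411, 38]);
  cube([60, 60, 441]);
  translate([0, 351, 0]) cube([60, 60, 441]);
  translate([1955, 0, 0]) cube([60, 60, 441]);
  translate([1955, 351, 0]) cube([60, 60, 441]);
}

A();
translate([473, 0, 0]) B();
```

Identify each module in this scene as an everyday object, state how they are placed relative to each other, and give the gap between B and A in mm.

The bench's nearest face is 220 mm from the stool's +x face.

A is a stool. B is a bench. The bench is on the floor beside the stool on its +x side. The gap between the bench and the stool is 220 mm.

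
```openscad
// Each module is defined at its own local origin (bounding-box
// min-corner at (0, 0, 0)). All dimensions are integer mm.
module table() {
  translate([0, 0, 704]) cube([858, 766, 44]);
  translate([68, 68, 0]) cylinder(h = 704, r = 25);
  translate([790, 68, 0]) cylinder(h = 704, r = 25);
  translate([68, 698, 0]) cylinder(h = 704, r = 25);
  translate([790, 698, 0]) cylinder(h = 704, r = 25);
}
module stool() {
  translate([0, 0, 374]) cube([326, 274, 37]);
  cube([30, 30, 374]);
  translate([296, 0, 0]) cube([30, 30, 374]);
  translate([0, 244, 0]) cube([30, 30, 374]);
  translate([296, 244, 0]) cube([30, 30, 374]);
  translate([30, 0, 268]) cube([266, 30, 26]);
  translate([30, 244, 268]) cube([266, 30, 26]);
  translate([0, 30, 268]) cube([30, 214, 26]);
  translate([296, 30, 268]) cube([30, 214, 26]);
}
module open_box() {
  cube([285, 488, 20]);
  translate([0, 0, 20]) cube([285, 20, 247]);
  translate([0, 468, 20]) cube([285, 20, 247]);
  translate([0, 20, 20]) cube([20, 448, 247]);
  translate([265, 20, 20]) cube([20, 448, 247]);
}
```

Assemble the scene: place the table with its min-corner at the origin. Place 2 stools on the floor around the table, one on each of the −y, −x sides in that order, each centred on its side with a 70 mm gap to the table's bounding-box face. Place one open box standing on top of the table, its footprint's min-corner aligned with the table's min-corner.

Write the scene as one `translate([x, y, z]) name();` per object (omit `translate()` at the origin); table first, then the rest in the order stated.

table();
translate([266, -344, 0]) stool();
translate([-396, 246, 0]) stool();
translate([0, 0, 748]) open_box();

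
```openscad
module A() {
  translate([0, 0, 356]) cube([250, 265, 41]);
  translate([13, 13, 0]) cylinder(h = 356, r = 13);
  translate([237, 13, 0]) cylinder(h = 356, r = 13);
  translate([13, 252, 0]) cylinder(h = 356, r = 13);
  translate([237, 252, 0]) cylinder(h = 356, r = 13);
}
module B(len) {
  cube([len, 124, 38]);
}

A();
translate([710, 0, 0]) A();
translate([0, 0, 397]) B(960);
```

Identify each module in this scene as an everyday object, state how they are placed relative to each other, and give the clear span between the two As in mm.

Second stool starts at x = 710; first ends at x = 250; clear span = 710 − 250 = 460 mm.

A is a stool. B is a beam. A beam spans the tops of two stools. The clear span between the two stools is 460 mm.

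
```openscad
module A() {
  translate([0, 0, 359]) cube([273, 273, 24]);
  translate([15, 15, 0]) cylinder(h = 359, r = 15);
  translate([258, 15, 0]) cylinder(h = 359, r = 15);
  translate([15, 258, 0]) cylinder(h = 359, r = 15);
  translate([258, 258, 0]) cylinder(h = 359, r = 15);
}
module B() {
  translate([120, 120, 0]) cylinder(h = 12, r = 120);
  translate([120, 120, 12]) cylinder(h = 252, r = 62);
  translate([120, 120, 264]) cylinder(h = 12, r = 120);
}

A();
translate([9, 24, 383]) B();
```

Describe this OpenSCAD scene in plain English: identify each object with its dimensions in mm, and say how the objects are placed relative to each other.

A is a four-legged stool. The seat is a 273×273×24 mm slab whose top surface is at z = 383 mm; four round legs, each 30 mm in diameter, run from the floor (z = 0) to the underside of the seat, each leg's axis is inset half a diameter from the nearest pair of seat edges (so the leg's bounding box is flush with the corner).

B is a spool: two coaxial disc flanges of radius 120 mm and thickness 12 mm, joined by a core cylinder of radius 62 mm and height 252 mm. The lower flange rests on z = 0 and the three cylinders share a vertical axis.

The spool is on top of the stool.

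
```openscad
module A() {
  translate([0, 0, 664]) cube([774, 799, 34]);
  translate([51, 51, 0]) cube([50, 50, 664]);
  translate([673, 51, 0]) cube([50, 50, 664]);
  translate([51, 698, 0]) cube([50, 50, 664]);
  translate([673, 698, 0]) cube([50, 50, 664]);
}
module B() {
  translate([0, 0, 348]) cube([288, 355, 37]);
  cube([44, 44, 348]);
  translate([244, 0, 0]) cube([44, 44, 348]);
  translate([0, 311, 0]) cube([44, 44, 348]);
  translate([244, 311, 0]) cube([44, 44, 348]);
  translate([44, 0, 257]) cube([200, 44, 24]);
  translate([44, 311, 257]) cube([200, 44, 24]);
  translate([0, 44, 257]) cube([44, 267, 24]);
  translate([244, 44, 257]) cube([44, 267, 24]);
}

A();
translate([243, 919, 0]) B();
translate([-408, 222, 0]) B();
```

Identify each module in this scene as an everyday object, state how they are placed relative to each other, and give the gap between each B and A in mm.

Each stool's nearest face is 120 mm from the table's bounding box.

A is a table. B is a stool. Two stools sit around the table at the +y, −x sides. The gap between each stool and the table is 120 mm.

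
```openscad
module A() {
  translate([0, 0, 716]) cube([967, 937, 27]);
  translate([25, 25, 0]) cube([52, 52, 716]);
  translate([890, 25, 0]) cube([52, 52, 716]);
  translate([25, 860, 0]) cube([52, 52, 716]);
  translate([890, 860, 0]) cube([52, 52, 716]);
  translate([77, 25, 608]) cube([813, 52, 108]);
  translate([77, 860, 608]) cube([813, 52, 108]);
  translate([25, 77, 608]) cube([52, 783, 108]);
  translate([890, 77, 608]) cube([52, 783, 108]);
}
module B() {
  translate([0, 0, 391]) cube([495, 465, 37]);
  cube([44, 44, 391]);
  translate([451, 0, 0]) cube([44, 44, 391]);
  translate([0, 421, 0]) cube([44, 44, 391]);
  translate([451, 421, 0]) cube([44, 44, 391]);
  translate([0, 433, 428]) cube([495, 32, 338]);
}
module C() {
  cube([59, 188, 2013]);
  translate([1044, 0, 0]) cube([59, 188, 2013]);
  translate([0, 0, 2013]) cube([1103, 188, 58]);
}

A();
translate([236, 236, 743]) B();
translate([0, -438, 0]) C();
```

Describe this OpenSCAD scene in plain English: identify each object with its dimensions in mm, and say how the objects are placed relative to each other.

A is a table with a 967×937 mm rectangular top, 27 mm thick, top surface at z = 743 mm, supported by four 52×52 mm square legs, each inset 25 mm from the nearest pair of top edges, running from the floor. Four apron rails, 52 mm thick and 108 mm tall, run between adjacent legs with their top edges flush with the underside of the top and their outer faces flush with the legs' outer faces.

B is a chair. The seat is a 495×465×37 mm slab with its top at z = 428 mm, on four 44×44 mm corner legs (flush with the seat edges, standing on z = 0). A flat backrest 32 mm thick, 338 mm tall, spans the full seat width and rises from the seat top along its +y edge, rear face flush with the rear of the seat.

C is a rectangular door frame: two vertical jambs of 59×188 mm section, 2013 mm tall, with a clear opening 985 mm wide between their inner faces. A header 58 mm tall and 188 mm deep lies on top of the jambs and spans the full outside width.

The chair is on top of the table, centred. The door frame is on the floor beside the table on its −y side.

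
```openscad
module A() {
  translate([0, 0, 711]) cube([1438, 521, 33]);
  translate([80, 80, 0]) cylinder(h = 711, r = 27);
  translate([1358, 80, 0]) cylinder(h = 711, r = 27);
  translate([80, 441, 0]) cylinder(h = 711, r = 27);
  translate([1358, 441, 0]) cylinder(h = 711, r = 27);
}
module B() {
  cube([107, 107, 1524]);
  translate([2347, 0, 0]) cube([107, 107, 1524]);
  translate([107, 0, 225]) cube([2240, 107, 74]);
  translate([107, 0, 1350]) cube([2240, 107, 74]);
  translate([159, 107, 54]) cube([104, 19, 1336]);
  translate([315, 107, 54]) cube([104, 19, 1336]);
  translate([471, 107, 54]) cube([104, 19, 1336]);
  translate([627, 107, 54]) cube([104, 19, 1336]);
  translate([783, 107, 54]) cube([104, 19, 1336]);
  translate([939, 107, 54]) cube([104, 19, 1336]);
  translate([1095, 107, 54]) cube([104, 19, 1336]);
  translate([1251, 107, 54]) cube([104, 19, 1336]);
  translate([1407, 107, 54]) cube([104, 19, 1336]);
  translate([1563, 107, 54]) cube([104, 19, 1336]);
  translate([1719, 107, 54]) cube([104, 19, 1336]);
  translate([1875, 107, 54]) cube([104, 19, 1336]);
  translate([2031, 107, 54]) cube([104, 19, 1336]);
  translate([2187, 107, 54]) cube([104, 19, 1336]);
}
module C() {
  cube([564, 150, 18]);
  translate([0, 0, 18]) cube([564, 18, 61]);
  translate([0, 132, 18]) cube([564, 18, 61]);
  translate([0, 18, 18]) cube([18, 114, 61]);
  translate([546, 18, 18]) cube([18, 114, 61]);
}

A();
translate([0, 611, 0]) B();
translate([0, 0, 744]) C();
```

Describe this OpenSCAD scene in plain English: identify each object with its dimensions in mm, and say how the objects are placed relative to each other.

A is a rectangular dining table. The top is 1438×521×33 mm with its upper surface at z = 744 mm. It stands on four round legs of 54 mm diameter, each leg's bounding box inset 53 mm from the nearest pair of top edges, running from the floor to the underside of the top.

B is a fence section. Two 107×107 mm posts, 1524 mm tall, stand on the floor with a clear span of 2240 mm between their inner faces. Two horizontal rails of 107×74 mm section span the gap between the posts with their undersides at z = 225 mm and z = 1350 mm, flush with the posts' −y face. 14 pickets, each 104 mm wide, 19 mm thick and 1336 mm tall, are fixed to the +y face of the rails with their bottoms at z = 54 mm, evenly spaced across the span with equal gaps (rounded down to the nearest mm) at the −x end and between each pair — any rounding remainder accumulates at the +x end.

C is an open-topped rectangular box: outside dimensions 564×150×79 mm, with a uniform wall and base thickness of 18 mm. The base is a full 564×150 slab on the floor; four walls sit on top of the base. The front and back walls (the −y and +y sides) span the full width; the two side walls fit between them.

The fence section is on the floor beside the table on its +y side. The open box is on top of the table.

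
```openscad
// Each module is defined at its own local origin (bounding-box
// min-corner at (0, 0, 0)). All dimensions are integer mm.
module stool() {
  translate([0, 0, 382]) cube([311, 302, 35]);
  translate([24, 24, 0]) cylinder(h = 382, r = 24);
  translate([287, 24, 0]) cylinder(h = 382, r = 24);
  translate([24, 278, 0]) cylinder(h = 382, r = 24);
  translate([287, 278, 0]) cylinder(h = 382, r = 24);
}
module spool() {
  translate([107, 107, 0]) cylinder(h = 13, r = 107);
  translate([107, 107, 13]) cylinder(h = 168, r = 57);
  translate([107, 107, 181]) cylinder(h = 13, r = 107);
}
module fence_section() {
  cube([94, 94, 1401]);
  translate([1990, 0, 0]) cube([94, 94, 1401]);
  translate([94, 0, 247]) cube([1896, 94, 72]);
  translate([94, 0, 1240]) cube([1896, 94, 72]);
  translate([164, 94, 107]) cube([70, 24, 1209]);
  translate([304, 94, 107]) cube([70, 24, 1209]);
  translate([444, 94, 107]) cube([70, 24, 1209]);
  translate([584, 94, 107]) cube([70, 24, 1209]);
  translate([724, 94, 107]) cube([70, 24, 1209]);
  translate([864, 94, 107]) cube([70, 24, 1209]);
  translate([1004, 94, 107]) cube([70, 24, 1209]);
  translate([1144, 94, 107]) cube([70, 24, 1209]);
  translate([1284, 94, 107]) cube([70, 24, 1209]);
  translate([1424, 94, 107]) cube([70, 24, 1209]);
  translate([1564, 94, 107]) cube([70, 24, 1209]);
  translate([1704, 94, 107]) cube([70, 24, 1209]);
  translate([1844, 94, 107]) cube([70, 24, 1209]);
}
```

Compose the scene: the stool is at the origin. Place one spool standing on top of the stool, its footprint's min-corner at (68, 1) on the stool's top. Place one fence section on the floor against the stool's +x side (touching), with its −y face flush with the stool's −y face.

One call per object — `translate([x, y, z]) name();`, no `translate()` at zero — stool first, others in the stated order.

stool();
translate([68, 1, 417]) spool();
translate([311, 0, 0]) fence_section();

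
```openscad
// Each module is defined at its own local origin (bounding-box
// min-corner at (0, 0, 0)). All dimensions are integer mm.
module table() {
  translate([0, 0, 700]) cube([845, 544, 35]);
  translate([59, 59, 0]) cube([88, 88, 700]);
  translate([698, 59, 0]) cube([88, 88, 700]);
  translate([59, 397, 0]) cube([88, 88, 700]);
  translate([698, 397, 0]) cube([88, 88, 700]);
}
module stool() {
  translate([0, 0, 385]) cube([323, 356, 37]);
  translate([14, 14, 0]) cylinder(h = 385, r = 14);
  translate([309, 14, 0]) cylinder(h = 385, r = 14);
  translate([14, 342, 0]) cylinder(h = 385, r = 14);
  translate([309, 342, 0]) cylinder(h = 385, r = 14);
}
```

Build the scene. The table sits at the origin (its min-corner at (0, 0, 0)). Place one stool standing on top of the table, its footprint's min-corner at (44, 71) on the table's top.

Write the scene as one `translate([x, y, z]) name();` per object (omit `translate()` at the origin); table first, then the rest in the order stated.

table();
translate([44, 71, 735]) stool();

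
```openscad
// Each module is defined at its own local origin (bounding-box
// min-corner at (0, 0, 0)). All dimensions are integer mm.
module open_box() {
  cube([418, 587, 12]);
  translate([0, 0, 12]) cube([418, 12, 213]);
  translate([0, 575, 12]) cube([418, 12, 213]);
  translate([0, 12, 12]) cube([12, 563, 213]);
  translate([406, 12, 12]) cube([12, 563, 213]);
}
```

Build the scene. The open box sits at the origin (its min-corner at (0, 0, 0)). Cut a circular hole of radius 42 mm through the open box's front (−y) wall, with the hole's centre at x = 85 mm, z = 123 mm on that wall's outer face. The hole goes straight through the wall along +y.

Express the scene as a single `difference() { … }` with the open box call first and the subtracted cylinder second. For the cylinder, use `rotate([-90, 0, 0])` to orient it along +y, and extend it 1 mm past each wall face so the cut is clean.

difference() {
  open_box();
  translate([85, -1, 123]) rotate([-90, 0, 0]) cylinder(h = 14, r = 42);
}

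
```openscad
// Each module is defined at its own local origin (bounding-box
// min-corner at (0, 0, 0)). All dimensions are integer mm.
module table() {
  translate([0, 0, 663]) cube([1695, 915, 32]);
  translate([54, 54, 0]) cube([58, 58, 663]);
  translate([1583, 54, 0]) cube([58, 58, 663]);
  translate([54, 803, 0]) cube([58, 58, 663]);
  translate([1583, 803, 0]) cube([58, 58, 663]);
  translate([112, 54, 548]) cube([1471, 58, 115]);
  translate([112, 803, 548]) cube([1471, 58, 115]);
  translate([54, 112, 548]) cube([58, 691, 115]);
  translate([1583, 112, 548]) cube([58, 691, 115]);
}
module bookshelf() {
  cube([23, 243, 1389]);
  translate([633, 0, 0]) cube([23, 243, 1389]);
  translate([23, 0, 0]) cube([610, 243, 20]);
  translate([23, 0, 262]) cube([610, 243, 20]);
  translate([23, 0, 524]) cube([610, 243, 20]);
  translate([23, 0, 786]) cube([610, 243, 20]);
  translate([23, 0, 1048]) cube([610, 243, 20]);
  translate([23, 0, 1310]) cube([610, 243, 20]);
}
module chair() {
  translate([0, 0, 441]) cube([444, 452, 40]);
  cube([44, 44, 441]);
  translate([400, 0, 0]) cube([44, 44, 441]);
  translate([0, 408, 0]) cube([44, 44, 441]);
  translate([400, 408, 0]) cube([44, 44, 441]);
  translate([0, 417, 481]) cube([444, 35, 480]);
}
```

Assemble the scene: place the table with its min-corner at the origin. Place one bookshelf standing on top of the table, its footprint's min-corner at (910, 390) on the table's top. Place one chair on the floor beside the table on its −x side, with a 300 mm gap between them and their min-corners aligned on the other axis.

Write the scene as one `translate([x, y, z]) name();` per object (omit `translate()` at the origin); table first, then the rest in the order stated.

table();
translate([910, 390, 695]) bookshelf();
translate([-744, 0, 0]) chair();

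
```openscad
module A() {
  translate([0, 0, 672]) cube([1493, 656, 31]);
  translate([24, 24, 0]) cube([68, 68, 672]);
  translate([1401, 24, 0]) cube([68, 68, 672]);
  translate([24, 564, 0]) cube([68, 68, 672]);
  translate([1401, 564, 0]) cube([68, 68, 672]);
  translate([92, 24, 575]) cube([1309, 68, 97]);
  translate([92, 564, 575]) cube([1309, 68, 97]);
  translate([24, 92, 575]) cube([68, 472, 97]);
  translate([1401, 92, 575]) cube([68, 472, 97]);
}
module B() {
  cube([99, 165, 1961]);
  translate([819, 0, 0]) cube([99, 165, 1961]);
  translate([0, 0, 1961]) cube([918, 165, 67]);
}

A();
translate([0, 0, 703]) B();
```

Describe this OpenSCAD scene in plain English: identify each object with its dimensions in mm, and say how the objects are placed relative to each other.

A is a table: top 1493 mm (x) × 656 mm (y), 31 mm thick, upper face at z = 703 mm, on four 68×68 mm square legs, each inset 24 mm from the nearest pair of top edges, running from z = 0 to the bottom of the top. Four apron rails, 68 mm thick and 97 mm tall, run between adjacent legs with their top edges flush with the underside of the top and their outer faces flush with the legs' outer faces.

B is a rectangular door frame: two vertical jambs of 99×165 mm section, 1961 mm tall, with a clear opening 720 mm wide between their inner faces. A header 67 mm tall and 165 mm deep lies on top of the jambs and spans the full outside width.

The door frame is on top of the table.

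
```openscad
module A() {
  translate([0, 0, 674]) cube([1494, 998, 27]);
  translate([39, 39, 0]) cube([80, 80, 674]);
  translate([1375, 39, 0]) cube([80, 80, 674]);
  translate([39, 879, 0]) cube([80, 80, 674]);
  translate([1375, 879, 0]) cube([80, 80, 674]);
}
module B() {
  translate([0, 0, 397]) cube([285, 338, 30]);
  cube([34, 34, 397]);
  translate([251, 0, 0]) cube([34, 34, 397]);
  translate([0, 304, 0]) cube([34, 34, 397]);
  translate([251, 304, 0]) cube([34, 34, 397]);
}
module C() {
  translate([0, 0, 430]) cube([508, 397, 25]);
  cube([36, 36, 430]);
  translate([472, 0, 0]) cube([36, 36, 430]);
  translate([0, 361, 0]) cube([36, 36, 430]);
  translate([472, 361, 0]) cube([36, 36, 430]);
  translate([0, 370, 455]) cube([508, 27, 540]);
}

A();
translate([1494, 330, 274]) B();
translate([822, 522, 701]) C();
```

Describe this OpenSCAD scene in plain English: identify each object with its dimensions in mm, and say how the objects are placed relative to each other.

A is a table with a 1494×998 mm rectangular top, 27 mm thick, top surface at z = 701 mm, supported by four 80×80 mm square legs, each inset 39 mm from the nearest pair of top edges, running from the floor.

B is a simple wooden stool: a rectangular seat 285 mm (x) by 338 mm (y), 30 mm thick, top face at z = 427 mm, on four square legs, each 34×34 mm in cross-section. The legs rest on z = 0, each flush with a corner of the seat.

C is a chair. The seat is a 508×397×25 mm slab with its top at z = 455 mm, on four 36×36 mm corner legs (flush with the seat edges, standing on z = 0). A flat backrest 27 mm thick, 540 mm tall, spans the full seat width and rises from the seat top along its +y edge, rear face flush with the rear of the seat.

The stool is beside the table with their tops flush at z = 701. The chair is on top of the table.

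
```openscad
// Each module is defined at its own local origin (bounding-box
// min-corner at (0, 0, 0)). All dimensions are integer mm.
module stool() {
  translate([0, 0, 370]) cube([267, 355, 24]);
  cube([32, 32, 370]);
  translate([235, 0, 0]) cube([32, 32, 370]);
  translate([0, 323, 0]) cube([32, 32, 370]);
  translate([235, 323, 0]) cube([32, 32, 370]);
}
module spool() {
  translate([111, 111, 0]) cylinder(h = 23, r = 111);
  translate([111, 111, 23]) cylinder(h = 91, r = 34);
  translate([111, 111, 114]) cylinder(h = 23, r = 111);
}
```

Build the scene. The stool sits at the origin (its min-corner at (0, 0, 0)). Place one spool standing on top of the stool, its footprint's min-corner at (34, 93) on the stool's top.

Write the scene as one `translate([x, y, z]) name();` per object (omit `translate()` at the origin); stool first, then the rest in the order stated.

stool();
translate([34, 93, 394]) spool();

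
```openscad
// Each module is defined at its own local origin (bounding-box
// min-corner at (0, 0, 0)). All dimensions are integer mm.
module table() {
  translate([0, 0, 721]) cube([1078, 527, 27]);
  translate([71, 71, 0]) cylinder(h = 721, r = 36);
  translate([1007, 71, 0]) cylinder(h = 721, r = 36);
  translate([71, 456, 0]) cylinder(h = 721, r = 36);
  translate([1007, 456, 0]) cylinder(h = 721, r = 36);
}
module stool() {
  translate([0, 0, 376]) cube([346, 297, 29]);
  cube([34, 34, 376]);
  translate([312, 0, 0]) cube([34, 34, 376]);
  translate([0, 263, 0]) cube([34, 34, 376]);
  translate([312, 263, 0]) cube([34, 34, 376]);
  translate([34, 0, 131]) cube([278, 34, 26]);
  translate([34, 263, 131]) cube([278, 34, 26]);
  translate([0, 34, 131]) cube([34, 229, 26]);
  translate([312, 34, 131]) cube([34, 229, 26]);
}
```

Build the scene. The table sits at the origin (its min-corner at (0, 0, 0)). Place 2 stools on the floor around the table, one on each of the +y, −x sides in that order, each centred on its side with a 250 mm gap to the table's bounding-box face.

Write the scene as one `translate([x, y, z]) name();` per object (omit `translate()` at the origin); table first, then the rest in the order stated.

table();
translate([366, 777, 0]) stool();
translate([-596, 115, 0]) stool();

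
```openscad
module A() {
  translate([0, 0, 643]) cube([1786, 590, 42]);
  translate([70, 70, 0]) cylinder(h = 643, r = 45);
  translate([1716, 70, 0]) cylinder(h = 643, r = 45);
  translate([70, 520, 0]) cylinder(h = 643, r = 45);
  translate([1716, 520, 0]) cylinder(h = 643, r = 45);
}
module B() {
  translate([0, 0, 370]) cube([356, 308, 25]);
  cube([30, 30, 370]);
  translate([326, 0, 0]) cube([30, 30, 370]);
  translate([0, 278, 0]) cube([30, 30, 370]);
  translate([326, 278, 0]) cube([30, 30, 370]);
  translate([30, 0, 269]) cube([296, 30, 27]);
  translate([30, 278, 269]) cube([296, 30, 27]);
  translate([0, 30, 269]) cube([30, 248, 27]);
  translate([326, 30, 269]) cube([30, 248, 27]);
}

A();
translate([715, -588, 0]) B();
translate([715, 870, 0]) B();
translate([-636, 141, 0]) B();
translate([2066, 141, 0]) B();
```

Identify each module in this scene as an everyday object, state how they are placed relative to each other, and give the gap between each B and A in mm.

Each stool's nearest face is 280 mm from the table's bounding box.

A is a table. B is a stool. Four stools sit around the table at the −y, +y, −x, +x sides. The gap between each stool and the table is 280 mm.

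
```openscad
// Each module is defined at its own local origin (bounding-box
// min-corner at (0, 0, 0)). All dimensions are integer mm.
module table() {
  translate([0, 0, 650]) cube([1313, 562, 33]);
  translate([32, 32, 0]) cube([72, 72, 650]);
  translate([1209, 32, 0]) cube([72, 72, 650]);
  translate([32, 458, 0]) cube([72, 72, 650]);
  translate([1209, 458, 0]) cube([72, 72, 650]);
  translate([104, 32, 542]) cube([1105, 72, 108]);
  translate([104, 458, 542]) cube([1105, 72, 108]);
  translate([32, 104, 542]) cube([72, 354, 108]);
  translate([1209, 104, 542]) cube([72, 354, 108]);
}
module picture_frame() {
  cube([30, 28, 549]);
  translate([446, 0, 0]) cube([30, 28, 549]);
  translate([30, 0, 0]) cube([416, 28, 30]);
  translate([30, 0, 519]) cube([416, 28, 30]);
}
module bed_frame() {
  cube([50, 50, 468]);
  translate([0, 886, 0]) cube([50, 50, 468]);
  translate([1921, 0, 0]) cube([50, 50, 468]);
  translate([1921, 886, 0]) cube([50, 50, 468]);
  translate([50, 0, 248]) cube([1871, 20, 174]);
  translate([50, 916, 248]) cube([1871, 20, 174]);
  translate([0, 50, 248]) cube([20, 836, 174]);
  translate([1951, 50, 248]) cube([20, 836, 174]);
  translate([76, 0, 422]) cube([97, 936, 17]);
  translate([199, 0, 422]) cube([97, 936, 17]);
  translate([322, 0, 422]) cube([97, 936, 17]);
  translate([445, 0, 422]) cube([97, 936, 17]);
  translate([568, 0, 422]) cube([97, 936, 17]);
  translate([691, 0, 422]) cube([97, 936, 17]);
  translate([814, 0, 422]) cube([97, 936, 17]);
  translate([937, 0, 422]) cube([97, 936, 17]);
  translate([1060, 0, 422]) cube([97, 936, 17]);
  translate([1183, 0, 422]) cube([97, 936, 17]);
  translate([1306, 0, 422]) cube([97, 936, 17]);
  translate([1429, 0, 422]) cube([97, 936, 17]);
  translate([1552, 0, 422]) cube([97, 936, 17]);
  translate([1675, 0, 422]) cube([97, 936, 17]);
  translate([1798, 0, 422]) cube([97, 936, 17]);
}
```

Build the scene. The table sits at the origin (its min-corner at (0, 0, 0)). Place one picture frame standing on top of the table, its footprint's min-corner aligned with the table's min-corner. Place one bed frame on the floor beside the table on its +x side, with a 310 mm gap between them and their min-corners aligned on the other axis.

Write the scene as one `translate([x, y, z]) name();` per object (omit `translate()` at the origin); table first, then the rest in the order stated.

table();
translate([0, 0, 683]) picture_frame();
translate([1623, 0, 0]) bed_frame();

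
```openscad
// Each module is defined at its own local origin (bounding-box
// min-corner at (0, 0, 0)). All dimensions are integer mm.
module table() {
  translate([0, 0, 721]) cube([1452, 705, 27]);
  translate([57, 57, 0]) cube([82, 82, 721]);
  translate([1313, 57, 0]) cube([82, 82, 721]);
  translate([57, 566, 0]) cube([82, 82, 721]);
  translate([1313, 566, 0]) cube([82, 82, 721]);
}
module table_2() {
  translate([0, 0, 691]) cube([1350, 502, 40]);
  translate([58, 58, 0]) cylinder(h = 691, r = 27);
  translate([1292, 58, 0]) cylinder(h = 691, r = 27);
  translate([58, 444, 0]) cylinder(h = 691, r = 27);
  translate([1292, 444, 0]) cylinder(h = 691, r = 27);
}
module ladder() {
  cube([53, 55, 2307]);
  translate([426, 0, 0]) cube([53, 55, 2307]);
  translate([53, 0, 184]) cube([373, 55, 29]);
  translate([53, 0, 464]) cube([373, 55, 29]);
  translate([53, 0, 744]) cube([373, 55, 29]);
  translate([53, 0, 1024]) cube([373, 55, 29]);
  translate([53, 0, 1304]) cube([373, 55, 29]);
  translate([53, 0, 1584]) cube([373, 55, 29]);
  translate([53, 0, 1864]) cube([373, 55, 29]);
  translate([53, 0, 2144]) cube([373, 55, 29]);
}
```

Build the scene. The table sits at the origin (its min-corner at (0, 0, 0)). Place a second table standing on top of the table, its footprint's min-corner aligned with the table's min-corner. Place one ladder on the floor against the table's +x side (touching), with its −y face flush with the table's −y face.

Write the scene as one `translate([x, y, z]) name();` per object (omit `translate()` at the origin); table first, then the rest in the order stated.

table();
translate([0, 0, 748]) table_2();
translate([1452, 0, 0]) ladder();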